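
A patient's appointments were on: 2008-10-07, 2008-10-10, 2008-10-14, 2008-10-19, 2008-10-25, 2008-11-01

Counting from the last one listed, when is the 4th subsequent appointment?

2008-12-09

Intervals are 3, 4, 5, 6, 7 days — an arithmetic progression with common difference 1.
Next gap: 8 days. 2008-11-01 + 8 days = 2008-11-09.
Next gap: 9 days. 2008-11-09 + 9 days = 2008-11-18.
Next gap: 10 days. 2008-11-18 + 10 days = 2008-11-28.
Next gap: 11 days. 2008-11-28 + 11 days = 2008-12-09.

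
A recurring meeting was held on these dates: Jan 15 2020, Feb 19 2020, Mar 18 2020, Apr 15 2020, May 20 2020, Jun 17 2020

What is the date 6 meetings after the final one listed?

Dec 16 2020

Gaps: 35, 28, 28, 35, 28 days — a mix of 28 and 35. Every date is a Wednesday.
Each is the 3rd Wednesday of its month.
3rd Wednesday of July 2020: Jul 15 2020.
3rd Wednesday of August 2020: Aug 19 2020.
September 2020 — 3rd Wednesday is Sep 16 2020.
3rd Wednesday of October 2020: Oct 21 2020.
November 2020 — 3rd Wednesday is Nov 18 2020.
December 2020 — 3rd Wednesday is Dec 16 2020.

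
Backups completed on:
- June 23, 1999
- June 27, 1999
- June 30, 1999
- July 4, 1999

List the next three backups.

The gap pattern 4, 3, 4 repeats every 2 events.
These are the Wednesdays and Sundays of each week.
The following Wednesday is July 7, 1999.
Next Sunday: July 11, 1999.
The following Wednesday is July 14, 1999.

July 7, 1999; July 11, 1999; July 14, 1999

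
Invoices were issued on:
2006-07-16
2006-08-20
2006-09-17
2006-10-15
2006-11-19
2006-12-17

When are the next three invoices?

Gaps: 35, 28, 28, 35, 28 days — a mix of 28 and 35. Every date is a Sunday.
Each is the 3rd Sunday of its month.
January 2007 — 3rd Sunday is 2007-01-21.
February 2007 — 3rd Sunday is 2007-02-18.
March 2007 — 3rd Sunday is 2007-03-18.

2007-01-21, 2007-02-18, 2007-03-18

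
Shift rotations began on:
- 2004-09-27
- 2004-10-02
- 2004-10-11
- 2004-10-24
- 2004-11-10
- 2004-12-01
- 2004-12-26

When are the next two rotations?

2005-01-24, 2005-02-26

The spacing grows by 4 each time: 5, 9, 13, 17, 21, 25 days.
Next gap: 29 days. 2004-12-26 + 29 days = 2005-01-24.
Next gap: 33 days. 2005-01-24 + 33 days = 2005-02-26.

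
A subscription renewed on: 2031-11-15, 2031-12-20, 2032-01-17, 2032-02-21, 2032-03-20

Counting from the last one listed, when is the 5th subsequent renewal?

Gaps: 35, 28, 35, 28 days — a mix of 28 and 35. Every date is a Saturday.
Each is the 3rd Saturday of its month.
April 2032 — 3rd Saturday is 2032-04-17.
May 2032 — 3rd Saturday is 2032-05-15.
3rd Saturday of June 2032: 2032-06-19.
July 2032 — 3rd Saturday is 2032-07-17.
3rd Saturday of August 2032: 2032-08-21.

2032-08-21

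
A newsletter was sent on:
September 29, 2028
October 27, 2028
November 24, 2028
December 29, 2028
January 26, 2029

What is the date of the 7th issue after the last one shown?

August 31, 2029

Every date is a Friday; gaps 28, 28, 35, 28 days.
Each is the last Friday of its month (at least one falls on the 29th or later, ruling out '4th Friday').
February 2029 ends with Friday February 23, 2029.
Last Friday of March 2029: March 30, 2029.
Last Friday of April 2029: April 27, 2029.
Last Friday of May 2029: May 25, 2029.
Last Friday of June 2029: June 29, 2029.
July 2029 ends with Friday July 27, 2029.
Last Friday of August 2029: August 31, 2029.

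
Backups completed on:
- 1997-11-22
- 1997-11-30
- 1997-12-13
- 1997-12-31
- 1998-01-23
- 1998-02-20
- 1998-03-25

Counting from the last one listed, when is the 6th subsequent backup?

1999-01-22

Gaps: 8, 13, 18, 23, 28, 33 days — each gap is 5 larger than the previous one.
Next gap: 38 days. 1998-03-25 + 38 days = 1998-05-02.
Next gap: 43 days. 1998-05-02 + 43 days = 1998-06-14.
Next gap: 48 days. 1998-06-14 + 48 days = 1998-08-01.
Next gap: 53 days. 1998-08-01 + 53 days = 1998-09-23.
Next gap: 58 days. 1998-09-23 + 58 days = 1998-11-20.
Next gap: 63 days. 1998-11-20 + 63 days = 1999-01-22.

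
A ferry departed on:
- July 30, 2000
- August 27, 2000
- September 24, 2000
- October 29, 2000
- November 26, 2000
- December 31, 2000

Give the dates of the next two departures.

Every date is a Sunday; gaps 28, 28, 35, 28, 35 days.
Each is the last Sunday of its month (at least one falls on the 29th or later, ruling out '4th Sunday').
Last Sunday of January 2001: January 28, 2001.
Last Sunday of February 2001: February 25, 2001.

January 28, 2001; February 25, 2001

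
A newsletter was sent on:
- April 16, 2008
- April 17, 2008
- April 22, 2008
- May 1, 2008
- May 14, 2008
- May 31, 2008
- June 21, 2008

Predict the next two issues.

July 16, 2008; August 14, 2008

The spacing grows by 4 each time: 1, 5, 9, 13, 17, 21 days.
Next gap: 25 days. June 21, 2008 + 25 days = July 16, 2008.
Next gap: 29 days. July 16, 2008 + 29 days = August 14, 2008.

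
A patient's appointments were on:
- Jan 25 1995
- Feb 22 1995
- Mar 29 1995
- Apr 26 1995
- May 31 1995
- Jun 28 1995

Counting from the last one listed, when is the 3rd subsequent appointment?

Sep 27 1995

These are Wednesdays with 28, 35, 28, 35, 28-day gaps.
Each is the final Wednesday of its month — Mar 29 1995 is past the 28th, so '4th Wednesday' doesn't fit.
July 1995 ends with Wednesday Jul 26 1995.
August 1995 ends with Wednesday Aug 30 1995.
September 1995 ends with Wednesday Sep 27 1995.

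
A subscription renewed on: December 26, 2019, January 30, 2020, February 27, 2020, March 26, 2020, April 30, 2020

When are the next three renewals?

May 28, 2020; June 25, 2020; July 30, 2020

These are Thursdays with 35, 28, 28, 35-day gaps.
Each is the final Thursday of its month — January 30, 2020 is past the 28th, so '4th Thursday' doesn't fit.
May 2020 ends with Thursday May 28, 2020.
June 2020 ends with Thursday June 25, 2020.
Last Thursday of July 2020: July 30, 2020.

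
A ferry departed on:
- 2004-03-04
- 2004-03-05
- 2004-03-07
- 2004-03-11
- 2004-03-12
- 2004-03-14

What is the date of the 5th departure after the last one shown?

The gap pattern 1, 2, 4, 1, 2 repeats every 3 events.
These are the Thursdays, Fridays and Sundays of each week.
The following Thursday is 2004-03-18.
Next Friday: 2004-03-19.
Next Sunday: 2004-03-21.
The following Thursday is 2004-03-25.
Next Friday: 2004-03-26.

2004-03-26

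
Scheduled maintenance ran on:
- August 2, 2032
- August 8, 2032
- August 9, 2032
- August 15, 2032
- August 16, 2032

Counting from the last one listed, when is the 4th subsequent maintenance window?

August 30, 2032

Gaps: 6, 1, 6, 1 days — not constant, but cyclic with period 2.
The events fall on every Monday and Sunday.
The following Sunday is August 22, 2032.
Next Monday: August 23, 2032.
The following Sunday is August 29, 2032.
Next Monday: August 30, 2032.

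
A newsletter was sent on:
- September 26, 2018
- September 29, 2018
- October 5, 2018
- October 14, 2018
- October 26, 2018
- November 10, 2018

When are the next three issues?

The spacing grows by 3 each time: 3, 6, 9, 12, 15 days.
Next gap: 18 days. November 10, 2018 + 18 days = November 28, 2018.
Next gap: 21 days. November 28, 2018 + 21 days = December 19, 2018.
Next gap: 24 days. December 19, 2018 + 24 days = January 12, 2019.

November 28, 2018; December 19, 2018; January 12, 2019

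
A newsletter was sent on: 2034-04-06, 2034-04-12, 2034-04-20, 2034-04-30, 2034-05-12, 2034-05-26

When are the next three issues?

2034-06-11, 2034-06-29, 2034-07-19

The spacing grows by 2 each time: 6, 8, 10, 12, 14 days.
Next gap: 16 days. 2034-05-26 + 16 days = 2034-06-11.
Next gap: 18 days. 2034-06-11 + 18 days = 2034-06-29.
Next gap: 20 days. 2034-06-29 + 20 days = 2034-07-19.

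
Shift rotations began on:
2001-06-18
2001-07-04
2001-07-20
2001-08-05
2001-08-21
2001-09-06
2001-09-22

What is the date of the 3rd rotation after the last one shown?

2001-11-09

Gaps between consecutive events: 16, 16, 16, 16, 16, 16 days — a constant 16-day interval.
2001-09-22 + 16 days = 2001-10-08.
2001-10-08 + 16 days = 2001-10-24.
2001-10-24 + 16 days = 2001-11-09.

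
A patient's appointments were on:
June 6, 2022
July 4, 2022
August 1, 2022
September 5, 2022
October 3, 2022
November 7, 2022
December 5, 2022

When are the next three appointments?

Gaps: 28, 28, 35, 28, 35, 28 days — a mix of 28 and 35. Every date is a Monday.
Each is the 1st Monday of its month.
January 2023 — 1st Monday is January 2, 2023.
February 2023 — 1st Monday is February 6, 2023.
March 2023 — 1st Monday is March 6, 2023.

January 2, 2023; February 6, 2023; March 6, 2023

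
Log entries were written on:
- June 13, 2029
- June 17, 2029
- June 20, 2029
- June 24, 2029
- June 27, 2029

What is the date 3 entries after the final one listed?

July 8, 2029

The gap pattern 4, 3, 4, 3 repeats every 2 events.
These are the Wednesdays and Sundays of each week.
The following Sunday is July 1, 2029.
The following Wednesday is July 4, 2029.
The following Sunday is July 8, 2029.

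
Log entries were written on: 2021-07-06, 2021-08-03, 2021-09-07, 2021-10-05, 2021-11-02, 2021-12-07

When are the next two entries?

These are Tuesdays at 28- or 35-day spacing (28, 35, 28, 28, 35).
The pattern: 1st Tuesday of the month.
1st Tuesday of January 2022: 2022-01-04.
February 2022 — 1st Tuesday is 2022-02-01.

2022-01-04, 2022-02-01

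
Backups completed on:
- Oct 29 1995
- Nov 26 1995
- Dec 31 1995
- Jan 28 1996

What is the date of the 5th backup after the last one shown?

Jun 30 1996

Every date is a Sunday; gaps 28, 35, 28 days.
Each is the last Sunday of its month (at least one falls on the 29th or later, ruling out '4th Sunday').
Last Sunday of February 1996: Feb 25 1996.
March 1996 ends with Sunday Mar 31 1996.
April 1996 ends with Sunday Apr 28 1996.
Last Sunday of May 1996: May 26 1996.
Last Sunday of June 1996: Jun 30 1996.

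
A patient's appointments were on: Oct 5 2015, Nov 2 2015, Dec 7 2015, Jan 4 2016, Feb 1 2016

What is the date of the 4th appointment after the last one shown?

Jun 6 2016

Gaps: 28, 35, 28, 28 days — a mix of 28 and 35. Every date is a Monday.
Each is the 1st Monday of its month.
March 2016 — 1st Monday is Mar 7 2016.
1st Monday of April 2016: Apr 4 2016.
1st Monday of May 2016: May 2 2016.
1st Monday of June 2016: Jun 6 2016.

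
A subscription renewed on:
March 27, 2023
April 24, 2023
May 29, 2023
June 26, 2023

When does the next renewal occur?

Every date is a Monday; gaps 28, 35, 28 days.
Each is the last Monday of its month (at least one falls on the 29th or later, ruling out '4th Monday').
Last Monday of July 2023: July 31, 2023.

July 31, 2023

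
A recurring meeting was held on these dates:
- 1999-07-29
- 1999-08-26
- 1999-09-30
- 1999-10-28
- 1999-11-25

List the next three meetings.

Every date is a Thursday; gaps 28, 35, 28, 28 days.
Each is the last Thursday of its month (at least one falls on the 29th or later, ruling out '4th Thursday').
Last Thursday of December 1999: 1999-12-30.
January 2000 ends with Thursday 2000-01-27.
Last Thursday of February 2000: 2000-02-24.

1999-12-30, 2000-01-27, 2000-02-24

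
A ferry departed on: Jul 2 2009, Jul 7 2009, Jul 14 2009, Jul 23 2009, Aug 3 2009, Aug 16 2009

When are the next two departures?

Gaps: 5, 7, 9, 11, 13 days — each gap is 2 larger than the previous one.
Next gap: 15 days. Aug 16 2009 + 15 days = Aug 31 2009.
Next gap: 17 days. Aug 31 2009 + 17 days = Sep 17 2009.

Aug 31 2009, Sep 17 2009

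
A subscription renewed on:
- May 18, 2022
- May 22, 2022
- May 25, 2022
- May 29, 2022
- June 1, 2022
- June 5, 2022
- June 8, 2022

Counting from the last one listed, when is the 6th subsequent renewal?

Every event lands on a Wednesday or Sunday (gaps cycle 4, 3, 4, 3, 4, 3).
So the schedule is: every Wednesday and Sunday.
The following Sunday is June 12, 2022.
The following Wednesday is June 15, 2022.
Next Sunday: June 19, 2022.
Next Wednesday: June 22, 2022.
Next Sunday: June 26, 2022.
The following Wednesday is June 29, 2022.

June 29, 2022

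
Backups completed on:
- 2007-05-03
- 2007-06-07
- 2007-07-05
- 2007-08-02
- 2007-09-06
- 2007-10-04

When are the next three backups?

Gaps: 35, 28, 28, 35, 28 days — a mix of 28 and 35. Every date is a Thursday.
Each is the 1st Thursday of its month.
November 2007 — 1st Thursday is 2007-11-01.
December 2007 — 1st Thursday is 2007-12-06.
January 2008 — 1st Thursday is 2008-01-03.

2007-11-01, 2007-12-06, 2008-01-03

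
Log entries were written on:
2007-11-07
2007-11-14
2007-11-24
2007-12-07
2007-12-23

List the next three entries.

Gaps: 7, 10, 13, 16 days — each gap is 3 larger than the previous one.
Next gap: 19 days. 2007-12-23 + 19 days = 2008-01-11.
Next gap: 22 days. 2008-01-11 + 22 days = 2008-02-02.
Next gap: 25 days. 2008-02-02 + 25 days = 2008-02-27.

2008-01-11, 2008-02-02, 2008-02-27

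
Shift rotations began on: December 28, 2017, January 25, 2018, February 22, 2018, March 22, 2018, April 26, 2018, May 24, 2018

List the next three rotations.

June 28, 2018; July 26, 2018; August 23, 2018

These are Thursdays at 28- or 35-day spacing (28, 28, 28, 35, 28).
The pattern: 4th Thursday of the month.
June 2018 — 4th Thursday is June 28, 2018.
July 2018 — 4th Thursday is July 26, 2018.
4th Thursday of August 2018: August 23, 2018.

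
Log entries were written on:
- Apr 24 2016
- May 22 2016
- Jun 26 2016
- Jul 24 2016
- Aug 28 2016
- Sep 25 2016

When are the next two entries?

These are Sundays at 28- or 35-day spacing (28, 35, 28, 35, 28).
The pattern: 4th Sunday of the month.
4th Sunday of October 2016: Oct 23 2016.
November 2016 — 4th Sunday is Nov 27 2016.

Oct 23 2016, Nov 27 2016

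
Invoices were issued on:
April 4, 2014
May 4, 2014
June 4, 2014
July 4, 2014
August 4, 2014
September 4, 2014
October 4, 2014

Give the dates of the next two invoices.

November 4, 2014; December 4, 2014

The day-of-month is always 4 (30, 31, 30, 31, 31, 30 days between events).
So this recurs on the 4th of each month.
November 2014: November 4, 2014.
Next: December 2014 → December 4, 2014.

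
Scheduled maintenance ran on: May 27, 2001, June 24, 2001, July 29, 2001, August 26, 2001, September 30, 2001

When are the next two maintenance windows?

October 28, 2001; November 25, 2001

All Sundays; the gaps (28, 35, 28, 35) vary with month length.
This is the last Sunday of each month.
October 2001 ends with Sunday October 28, 2001.
Last Sunday of November 2001: November 25, 2001.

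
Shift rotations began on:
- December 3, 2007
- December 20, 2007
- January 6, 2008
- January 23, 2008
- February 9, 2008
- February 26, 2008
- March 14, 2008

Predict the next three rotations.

March 31, 2008; April 17, 2008; May 4, 2008

The spacing is 17, 17, 17, 17, 17, 17 days — always 17 days.
March 14, 2008 + 17 days = March 31, 2008.
March 31, 2008 + 17 days = April 17, 2008.
April 17, 2008 + 17 days = May 4, 2008.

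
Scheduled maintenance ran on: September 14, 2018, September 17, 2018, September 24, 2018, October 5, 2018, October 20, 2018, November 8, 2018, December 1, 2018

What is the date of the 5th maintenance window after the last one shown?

Intervals are 3, 7, 11, 15, 19, 23 days — an arithmetic progression with common difference 4.
Next gap: 27 days. December 1, 2018 + 27 days = December 28, 2018.
Next gap: 31 days. December 28, 2018 + 31 days = January 28, 2019.
Next gap: 35 days. January 28, 2019 + 35 days = March 4, 2019.
Next gap: 39 days. March 4, 2019 + 39 days = April 12, 2019.
Next gap: 43 days. April 12, 2019 + 43 days = May 25, 2019.

May 25, 2019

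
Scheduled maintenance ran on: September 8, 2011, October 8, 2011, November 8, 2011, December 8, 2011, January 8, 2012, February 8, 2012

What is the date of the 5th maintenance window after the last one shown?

July 8, 2012

Gaps: 30, 31, 30, 31, 31 days — not constant. Every event is on the 8th of the month.
Pattern: the 8th of each month.
Next: March 2012 → March 8, 2012.
April 2012: April 8, 2012.
Next: May 2012 → May 8, 2012.
June 2012: June 8, 2012.
Next: July 2012 → July 8, 2012.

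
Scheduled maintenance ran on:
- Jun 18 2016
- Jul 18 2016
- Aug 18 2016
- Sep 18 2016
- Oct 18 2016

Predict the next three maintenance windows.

Each date is the 18th; the gaps (30, 31, 31, 30) track the month lengths.
The rule is the 18th of each month.
November 2016: Nov 18 2016.
December 2016: Dec 18 2016.
Next: January 2017 → Jan 18 2017.

Nov 18 2016, Dec 18 2016, Jan 18 2017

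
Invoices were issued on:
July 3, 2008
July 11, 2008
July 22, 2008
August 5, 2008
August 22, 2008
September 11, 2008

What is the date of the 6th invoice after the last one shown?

March 13, 2009

Gaps: 8, 11, 14, 17, 20 days — each gap is 3 larger than the previous one.
Next gap: 23 days. September 11, 2008 + 23 days = October 4, 2008.
Next gap: 26 days. October 4, 2008 + 26 days = October 30, 2008.
Next gap: 29 days. October 30, 2008 + 29 days = November 28, 2008.
Next gap: 32 days. November 28, 2008 + 32 days = December 30, 2008.
Next gap: 35 days. December 30, 2008 + 35 days = February 3, 2009.
Next gap: 38 days. February 3, 2009 + 38 days = March 13, 2009.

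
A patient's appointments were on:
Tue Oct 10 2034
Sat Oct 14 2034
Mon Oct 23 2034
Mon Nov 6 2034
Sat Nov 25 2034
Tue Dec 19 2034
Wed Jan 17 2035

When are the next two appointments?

Tue Feb 20 2035, Sat Mar 31 2035

Intervals are 4, 9, 14, 19, 24, 29 days — an arithmetic progression with common difference 5.
Next gap: 34 days. Wed Jan 17 2035 + 34 days = Tue Feb 20 2035.
Next gap: 39 days. Tue Feb 20 2035 + 39 days = Sat Mar 31 2035.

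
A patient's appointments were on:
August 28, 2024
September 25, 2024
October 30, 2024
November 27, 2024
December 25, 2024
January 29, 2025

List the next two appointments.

February 26, 2025; March 26, 2025

Every date is a Wednesday; gaps 28, 35, 28, 28, 35 days.
Each is the last Wednesday of its month (at least one falls on the 29th or later, ruling out '4th Wednesday').
February 2025 ends with Wednesday February 26, 2025.
March 2025 ends with Wednesday March 26, 2025.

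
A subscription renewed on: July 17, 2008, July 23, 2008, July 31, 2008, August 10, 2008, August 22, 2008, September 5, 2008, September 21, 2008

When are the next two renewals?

Gaps: 6, 8, 10, 12, 14, 16 days — each gap is 2 larger than the previous one.
Next gap: 18 days. September 21, 2008 + 18 days = October 9, 2008.
Next gap: 20 days. October 9, 2008 + 20 days = October 29, 2008.

October 9, 2008; October 29, 2008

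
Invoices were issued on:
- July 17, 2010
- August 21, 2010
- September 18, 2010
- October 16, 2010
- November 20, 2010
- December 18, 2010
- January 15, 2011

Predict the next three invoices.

Gaps: 35, 28, 28, 35, 28, 28 days — a mix of 28 and 35. Every date is a Saturday.
Each is the 3rd Saturday of its month.
3rd Saturday of February 2011: February 19, 2011.
3rd Saturday of March 2011: March 19, 2011.
April 2011 — 3rd Saturday is April 16, 2011.

February 19, 2011; March 19, 2011; April 16, 2011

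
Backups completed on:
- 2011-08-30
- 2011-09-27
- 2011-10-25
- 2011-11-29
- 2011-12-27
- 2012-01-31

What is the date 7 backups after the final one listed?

2012-08-28

Every date is a Tuesday; gaps 28, 28, 35, 28, 35 days.
Each is the last Tuesday of its month (at least one falls on the 29th or later, ruling out '4th Tuesday').
February 2012 ends with Tuesday 2012-02-28.
March 2012 ends with Tuesday 2012-03-27.
April 2012 ends with Tuesday 2012-04-24.
Last Tuesday of May 2012: 2012-05-29.
Last Tuesday of June 2012: 2012-06-26.
July 2012 ends with Tuesday 2012-07-31.
August 2012 ends with Tuesday 2012-08-28.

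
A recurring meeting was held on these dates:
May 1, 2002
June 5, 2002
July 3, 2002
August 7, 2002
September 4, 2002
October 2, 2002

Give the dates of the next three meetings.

November 6, 2002; December 4, 2002; January 1, 2003

All dates are Wednesdays, 35, 28, 35, 28, 28 days apart.
Specifically, the 1st Wednesday of each month.
November 2002 — 1st Wednesday is November 6, 2002.
1st Wednesday of December 2002: December 4, 2002.
January 2003 — 1st Wednesday is January 1, 2003.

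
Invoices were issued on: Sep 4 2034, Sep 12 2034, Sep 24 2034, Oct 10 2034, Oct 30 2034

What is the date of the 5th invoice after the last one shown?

The spacing grows by 4 each time: 8, 12, 16, 20 days.
Next gap: 24 days. Oct 30 2034 + 24 days = Nov 23 2034.
Next gap: 28 days. Nov 23 2034 + 28 days = Dec 21 2034.
Next gap: 32 days. Dec 21 2034 + 32 days = Jan 22 2035.
Next gap: 36 days. Jan 22 2035 + 36 days = Feb 27 2035.
Next gap: 40 days. Feb 27 2035 + 40 days = Apr 8 2035.

Apr 8 2035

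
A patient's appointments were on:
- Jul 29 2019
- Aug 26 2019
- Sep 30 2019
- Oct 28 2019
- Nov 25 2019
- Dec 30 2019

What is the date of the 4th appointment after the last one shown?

Apr 27 2020

All Mondays; the gaps (28, 35, 28, 28, 35) vary with month length.
This is the last Monday of each month.
January 2020 ends with Monday Jan 27 2020.
February 2020 ends with Monday Feb 24 2020.
Last Monday of March 2020: Mar 30 2020.
April 2020 ends with Monday Apr 27 2020.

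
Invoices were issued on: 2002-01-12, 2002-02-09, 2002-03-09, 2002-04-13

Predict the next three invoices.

These are Saturdays at 28- or 35-day spacing (28, 28, 35).
The pattern: 2nd Saturday of the month.
2nd Saturday of May 2002: 2002-05-11.
2nd Saturday of June 2002: 2002-06-08.
2nd Saturday of July 2002: 2002-07-13.

2002-05-11, 2002-06-08, 2002-07-13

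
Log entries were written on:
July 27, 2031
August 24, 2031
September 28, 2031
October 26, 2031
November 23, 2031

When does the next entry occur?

December 28, 2031

These are Sundays at 28- or 35-day spacing (28, 35, 28, 28).
The pattern: 4th Sunday of the month.
December 2031 — 4th Sunday is December 28, 2031.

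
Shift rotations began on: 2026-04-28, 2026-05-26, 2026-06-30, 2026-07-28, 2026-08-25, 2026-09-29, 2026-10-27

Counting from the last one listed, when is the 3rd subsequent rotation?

2027-01-26

Every date is a Tuesday; gaps 28, 35, 28, 28, 35, 28 days.
Each is the last Tuesday of its month (at least one falls on the 29th or later, ruling out '4th Tuesday').
Last Tuesday of November 2026: 2026-11-24.
Last Tuesday of December 2026: 2026-12-29.
Last Tuesday of January 2027: 2027-01-26.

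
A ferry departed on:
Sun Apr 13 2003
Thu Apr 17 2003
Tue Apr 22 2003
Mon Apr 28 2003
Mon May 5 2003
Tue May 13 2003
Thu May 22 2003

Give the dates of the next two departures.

Sun Jun 1 2003, Thu Jun 12 2003

Intervals are 4, 5, 6, 7, 8, 9 days — an arithmetic progression with common difference 1.
Next gap: 10 days. Thu May 22 2003 + 10 days = Sun Jun 1 2003.
Next gap: 11 days. Sun Jun 1 2003 + 11 days = Thu Jun 12 2003.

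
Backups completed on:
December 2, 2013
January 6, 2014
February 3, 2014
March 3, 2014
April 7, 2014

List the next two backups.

May 5, 2014; June 2, 2014

Gaps: 35, 28, 28, 35 days — a mix of 28 and 35. Every date is a Monday.
Each is the 1st Monday of its month.
May 2014 — 1st Monday is May 5, 2014.
1st Monday of June 2014: June 2, 2014.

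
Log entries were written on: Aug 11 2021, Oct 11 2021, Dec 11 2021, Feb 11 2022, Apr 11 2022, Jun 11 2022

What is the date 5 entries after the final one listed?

Each date is the 11th; the gaps (61, 61, 62, 59, 61) track the month lengths.
The rule is the 11th of every 2 months.
Next: August 2022 → Aug 11 2022.
October 2022: Oct 11 2022.
Next: December 2022 → Dec 11 2022.
February 2023: Feb 11 2023.
Next: April 2023 → Apr 11 2023.

Apr 11 2023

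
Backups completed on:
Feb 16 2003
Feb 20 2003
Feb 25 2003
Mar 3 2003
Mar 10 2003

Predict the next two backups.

Mar 18 2003, Mar 27 2003

Gaps: 4, 5, 6, 7 days — each gap is 1 larger than the previous one.
Next gap: 8 days. Mar 10 2003 + 8 days = Mar 18 2003.
Next gap: 9 days. Mar 18 2003 + 9 days = Mar 27 2003.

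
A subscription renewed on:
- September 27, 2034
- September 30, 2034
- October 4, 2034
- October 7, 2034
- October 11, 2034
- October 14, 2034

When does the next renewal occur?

October 18, 2034

The gap pattern 3, 4, 3, 4, 3 repeats every 2 events.
These are the Wednesdays and Saturdays of each week.
Next Wednesday: October 18, 2034.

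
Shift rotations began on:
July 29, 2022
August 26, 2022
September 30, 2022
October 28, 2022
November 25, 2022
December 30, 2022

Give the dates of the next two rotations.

All Fridays; the gaps (28, 35, 28, 28, 35) vary with month length.
This is the last Friday of each month.
January 2023 ends with Friday January 27, 2023.
Last Friday of February 2023: February 24, 2023.

January 27, 2023; February 24, 2023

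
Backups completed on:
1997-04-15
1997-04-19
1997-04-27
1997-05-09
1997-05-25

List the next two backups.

1997-06-14, 1997-07-08

Gaps: 4, 8, 12, 16 days — each gap is 4 larger than the previous one.
Next gap: 20 days. 1997-05-25 + 20 days = 1997-06-14.
Next gap: 24 days. 1997-06-14 + 24 days = 1997-07-08.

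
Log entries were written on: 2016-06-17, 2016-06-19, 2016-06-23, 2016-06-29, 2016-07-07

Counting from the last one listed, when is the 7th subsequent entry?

2016-10-27

The spacing grows by 2 each time: 2, 4, 6, 8 days.
Next gap: 10 days. 2016-07-07 + 10 days = 2016-07-17.
Next gap: 12 days. 2016-07-17 + 12 days = 2016-07-29.
Next gap: 14 days. 2016-07-29 + 14 days = 2016-08-12.
Next gap: 16 days. 2016-08-12 + 16 days = 2016-08-28.
Next gap: 18 days. 2016-08-28 + 18 days = 2016-09-15.
Next gap: 20 days. 2016-09-15 + 20 days = 2016-10-05.
Next gap: 22 days. 2016-10-05 + 22 days = 2016-10-27.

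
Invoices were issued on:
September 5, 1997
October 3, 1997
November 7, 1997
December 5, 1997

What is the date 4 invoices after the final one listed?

April 3, 1998

All dates are Fridays, 28, 35, 28 days apart.
Specifically, the 1st Friday of each month.
January 1998 — 1st Friday is January 2, 1998.
February 1998 — 1st Friday is February 6, 1998.
1st Friday of March 1998: March 6, 1998.
1st Friday of April 1998: April 3, 1998.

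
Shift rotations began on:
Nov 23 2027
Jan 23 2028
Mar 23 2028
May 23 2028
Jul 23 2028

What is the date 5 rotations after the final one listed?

May 23 2029

The day-of-month is always 23 (61, 60, 61, 61 days between events).
So this recurs on the 23rd of every 2 months.
September 2028: Sep 23 2028.
Next: November 2028 → Nov 23 2028.
January 2029: Jan 23 2029.
March 2029: Mar 23 2029.
Next: May 2029 → May 23 2029.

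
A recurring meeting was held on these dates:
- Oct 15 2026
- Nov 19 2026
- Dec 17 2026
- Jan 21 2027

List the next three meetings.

Gaps: 35, 28, 35 days — a mix of 28 and 35. Every date is a Thursday.
Each is the 3rd Thursday of its month.
3rd Thursday of February 2027: Feb 18 2027.
March 2027 — 3rd Thursday is Mar 18 2027.
April 2027 — 3rd Thursday is Apr 15 2027.

Feb 18 2027, Mar 18 2027, Apr 15 2027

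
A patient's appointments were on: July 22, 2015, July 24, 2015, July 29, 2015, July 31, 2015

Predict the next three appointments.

August 5, 2015; August 7, 2015; August 12, 2015

The gap pattern 2, 5, 2 repeats every 2 events.
These are the Wednesdays and Fridays of each week.
The following Wednesday is August 5, 2015.
Next Friday: August 7, 2015.
Next Wednesday: August 12, 2015.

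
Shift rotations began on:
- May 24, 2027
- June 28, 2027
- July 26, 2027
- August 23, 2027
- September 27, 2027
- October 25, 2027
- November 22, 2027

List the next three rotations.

These are Mondays at 28- or 35-day spacing (35, 28, 28, 35, 28, 28).
The pattern: 4th Monday of the month.
4th Monday of December 2027: December 27, 2027.
January 2028 — 4th Monday is January 24, 2028.
February 2028 — 4th Monday is February 28, 2028.

December 27, 2027; January 24, 2028; February 28, 2028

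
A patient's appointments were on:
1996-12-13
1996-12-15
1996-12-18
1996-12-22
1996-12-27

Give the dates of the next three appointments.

1997-01-02, 1997-01-09, 1997-01-17

Gaps: 2, 3, 4, 5 days — each gap is 1 larger than the previous one.
Next gap: 6 days. 1996-12-27 + 6 days = 1997-01-02.
Next gap: 7 days. 1997-01-02 + 7 days = 1997-01-09.
Next gap: 8 days. 1997-01-09 + 8 days = 1997-01-17.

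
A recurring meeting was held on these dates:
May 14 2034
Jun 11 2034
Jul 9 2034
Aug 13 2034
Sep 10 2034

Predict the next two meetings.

All dates are Sundays, 28, 28, 35, 28 days apart.
Specifically, the 2nd Sunday of each month.
October 2034 — 2nd Sunday is Oct 8 2034.
November 2034 — 2nd Sunday is Nov 12 2034.

Oct 8 2034, Nov 12 2034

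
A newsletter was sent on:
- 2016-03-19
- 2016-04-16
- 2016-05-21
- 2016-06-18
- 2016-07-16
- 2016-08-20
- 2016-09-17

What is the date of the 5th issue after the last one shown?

Gaps: 28, 35, 28, 28, 35, 28 days — a mix of 28 and 35. Every date is a Saturday.
Each is the 3rd Saturday of its month.
October 2016 — 3rd Saturday is 2016-10-15.
November 2016 — 3rd Saturday is 2016-11-19.
December 2016 — 3rd Saturday is 2016-12-17.
3rd Saturday of January 2017: 2017-01-21.
3rd Saturday of February 2017: 2017-02-18.

2017-02-18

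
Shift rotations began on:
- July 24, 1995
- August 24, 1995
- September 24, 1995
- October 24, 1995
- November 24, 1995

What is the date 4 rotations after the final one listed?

The day-of-month is always 24 (31, 31, 30, 31 days between events).
So this recurs on the 24th of each month.
Next: December 1995 → December 24, 1995.
January 1996: January 24, 1996.
Next: February 1996 → February 24, 1996.
Next: March 1996 → March 24, 1996.

March 24, 1996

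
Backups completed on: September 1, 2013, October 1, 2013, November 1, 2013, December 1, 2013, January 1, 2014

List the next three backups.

February 1, 2014; March 1, 2014; April 1, 2014

Gaps: 30, 31, 30, 31 days — not constant. Every event is on the 1st of the month.
Pattern: the 1st of each month.
Next: February 2014 → February 1, 2014.
Next: March 2014 → March 1, 2014.
Next: April 2014 → April 1, 2014.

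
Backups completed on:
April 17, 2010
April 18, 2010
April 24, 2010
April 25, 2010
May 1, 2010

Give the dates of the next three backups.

The gap pattern 1, 6, 1, 6 repeats every 2 events.
These are the Saturdays and Sundays of each week.
The following Sunday is May 2, 2010.
The following Saturday is May 8, 2010.
The following Sunday is May 9, 2010.

May 2, 2010; May 8, 2010; May 9, 2010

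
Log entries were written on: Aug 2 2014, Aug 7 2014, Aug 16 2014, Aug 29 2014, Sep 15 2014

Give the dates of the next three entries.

The spacing grows by 4 each time: 5, 9, 13, 17 days.
Next gap: 21 days. Sep 15 2014 + 21 days = Oct 6 2014.
Next gap: 25 days. Oct 6 2014 + 25 days = Oct 31 2014.
Next gap: 29 days. Oct 31 2014 + 29 days = Nov 29 2014.

Oct 6 2014, Oct 31 2014, Nov 29 2014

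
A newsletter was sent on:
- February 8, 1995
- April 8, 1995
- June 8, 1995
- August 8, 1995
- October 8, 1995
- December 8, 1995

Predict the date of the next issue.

February 8, 1996

Each date is the 8th; the gaps (59, 61, 61, 61, 61) track the month lengths.
The rule is the 8th of every 2 months.
Next: February 1996 → February 8, 1996.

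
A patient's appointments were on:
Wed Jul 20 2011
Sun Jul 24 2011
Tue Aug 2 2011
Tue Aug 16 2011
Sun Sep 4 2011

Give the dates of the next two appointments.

Wed Sep 28 2011, Thu Oct 27 2011

Intervals are 4, 9, 14, 19 days — an arithmetic progression with common difference 5.
Next gap: 24 days. Sun Sep 4 2011 + 24 days = Wed Sep 28 2011.
Next gap: 29 days. Wed Sep 28 2011 + 29 days = Thu Oct 27 2011.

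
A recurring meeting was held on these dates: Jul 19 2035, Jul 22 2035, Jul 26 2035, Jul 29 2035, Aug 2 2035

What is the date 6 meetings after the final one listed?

Every event lands on a Thursday or Sunday (gaps cycle 3, 4, 3, 4).
So the schedule is: every Thursday and Sunday.
Next Sunday: Aug 5 2035.
The following Thursday is Aug 9 2035.
Next Sunday: Aug 12 2035.
The following Thursday is Aug 16 2035.
The following Sunday is Aug 19 2035.
Next Thursday: Aug 23 2035.

Aug 23 2035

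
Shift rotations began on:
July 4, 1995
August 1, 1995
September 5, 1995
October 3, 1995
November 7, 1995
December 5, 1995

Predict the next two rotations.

January 2, 1996; February 6, 1996

These are Tuesdays at 28- or 35-day spacing (28, 35, 28, 35, 28).
The pattern: 1st Tuesday of the month.
January 1996 — 1st Tuesday is January 2, 1996.
1st Tuesday of February 1996: February 6, 1996.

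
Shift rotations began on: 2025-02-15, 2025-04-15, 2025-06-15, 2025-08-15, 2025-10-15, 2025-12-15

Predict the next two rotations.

The day-of-month is always 15 (59, 61, 61, 61, 61 days between events).
So this recurs on the 15th of every 2 months.
Next: February 2026 → 2026-02-15.
April 2026: 2026-04-15.

2026-02-15, 2026-04-15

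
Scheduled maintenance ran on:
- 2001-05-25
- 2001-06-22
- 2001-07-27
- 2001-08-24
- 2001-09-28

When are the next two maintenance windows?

2001-10-26, 2001-11-23

All dates are Fridays, 28, 35, 28, 35 days apart.
Specifically, the 4th Friday of each month.
October 2001 — 4th Friday is 2001-10-26.
November 2001 — 4th Friday is 2001-11-23.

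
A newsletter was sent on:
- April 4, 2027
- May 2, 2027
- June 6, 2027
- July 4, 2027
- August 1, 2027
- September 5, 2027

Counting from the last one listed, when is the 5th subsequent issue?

February 6, 2028

All dates are Sundays, 28, 35, 28, 28, 35 days apart.
Specifically, the 1st Sunday of each month.
October 2027 — 1st Sunday is October 3, 2027.
November 2027 — 1st Sunday is November 7, 2027.
December 2027 — 1st Sunday is December 5, 2027.
January 2028 — 1st Sunday is January 2, 2028.
1st Sunday of February 2028: February 6, 2028.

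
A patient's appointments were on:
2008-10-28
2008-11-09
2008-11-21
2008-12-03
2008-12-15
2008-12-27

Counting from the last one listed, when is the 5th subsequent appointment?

2009-02-25

The spacing is 12, 12, 12, 12, 12 days — always 12 days.
2008-12-27 + 12 days = 2009-01-08.
2009-01-08 + 12 days = 2009-01-20.
2009-01-20 + 12 days = 2009-02-01.
2009-02-01 + 12 days = 2009-02-13.
2009-02-13 + 12 days = 2009-02-25.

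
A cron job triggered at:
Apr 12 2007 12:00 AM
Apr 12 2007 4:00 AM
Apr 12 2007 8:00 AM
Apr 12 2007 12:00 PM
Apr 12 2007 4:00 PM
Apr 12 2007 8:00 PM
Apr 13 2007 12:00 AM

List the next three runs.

Apr 13 2007 4:00 AM, Apr 13 2007 8:00 AM, Apr 13 2007 12:00 PM

Spacing: 4, 4, 4, 4, 4, 4 h — constant 4 h.
Apr 13 2007 12:00 AM + 4 h = Apr 13 2007 4:00 AM.
Apr 13 2007 4:00 AM + 4 h = Apr 13 2007 8:00 AM.
Apr 13 2007 8:00 AM + 4 h = Apr 13 2007 12:00 PM.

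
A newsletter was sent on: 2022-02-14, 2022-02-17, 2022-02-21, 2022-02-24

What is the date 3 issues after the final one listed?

2022-03-07

Gaps: 3, 4, 3 days — not constant, but cyclic with period 2.
The events fall on every Monday and Thursday.
The following Monday is 2022-02-28.
Next Thursday: 2022-03-03.
Next Monday: 2022-03-07.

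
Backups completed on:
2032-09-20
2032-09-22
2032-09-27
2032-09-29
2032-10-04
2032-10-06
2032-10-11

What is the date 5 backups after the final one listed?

Gaps: 2, 5, 2, 5, 2, 5 days — not constant, but cyclic with period 2.
The events fall on every Monday and Wednesday.
The following Wednesday is 2032-10-13.
The following Monday is 2032-10-18.
The following Wednesday is 2032-10-20.
The following Monday is 2032-10-25.
Next Wednesday: 2032-10-27.

2032-10-27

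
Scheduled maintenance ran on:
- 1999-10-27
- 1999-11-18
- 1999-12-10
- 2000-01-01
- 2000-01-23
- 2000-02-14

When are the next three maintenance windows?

The spacing is 22, 22, 22, 22, 22 days — always 22 days.
2000-02-14 + 22 days = 2000-03-07.
2000-03-07 + 22 days = 2000-03-29.
2000-03-29 + 22 days = 2000-04-20.

2000-03-07, 2000-03-29, 2000-04-20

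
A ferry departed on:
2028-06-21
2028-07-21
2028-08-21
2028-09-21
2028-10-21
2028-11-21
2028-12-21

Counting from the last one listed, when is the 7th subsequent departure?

2029-07-21

Each date is the 21st; the gaps (30, 31, 31, 30, 31, 30) track the month lengths.
The rule is the 21st of each month.
January 2029: 2029-01-21.
Next: February 2029 → 2029-02-21.
March 2029: 2029-03-21.
April 2029: 2029-04-21.
May 2029: 2029-05-21.
Next: June 2029 → 2029-06-21.
Next: July 2029 → 2029-07-21.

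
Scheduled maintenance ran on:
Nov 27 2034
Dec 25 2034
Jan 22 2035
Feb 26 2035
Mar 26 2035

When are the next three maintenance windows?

Apr 23 2035, May 28 2035, Jun 25 2035

Gaps: 28, 28, 35, 28 days — a mix of 28 and 35. Every date is a Monday.
Each is the 4th Monday of its month.
April 2035 — 4th Monday is Apr 23 2035.
4th Monday of May 2035: May 28 2035.
4th Monday of June 2035: Jun 25 2035.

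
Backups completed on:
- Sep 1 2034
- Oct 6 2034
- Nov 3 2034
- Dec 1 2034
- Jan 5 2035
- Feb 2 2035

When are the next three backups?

Mar 2 2035, Apr 6 2035, May 4 2035

Gaps: 35, 28, 28, 35, 28 days — a mix of 28 and 35. Every date is a Friday.
Each is the 1st Friday of its month.
March 2035 — 1st Friday is Mar 2 2035.
April 2035 — 1st Friday is Apr 6 2035.
1st Friday of May 2035: May 4 2035.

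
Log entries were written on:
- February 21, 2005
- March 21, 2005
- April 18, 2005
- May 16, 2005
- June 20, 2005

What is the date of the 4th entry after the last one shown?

Gaps: 28, 28, 28, 35 days — a mix of 28 and 35. Every date is a Monday.
Each is the 3rd Monday of its month.
3rd Monday of July 2005: July 18, 2005.
3rd Monday of August 2005: August 15, 2005.
September 2005 — 3rd Monday is September 19, 2005.
3rd Monday of October 2005: October 17, 2005.

October 17, 2005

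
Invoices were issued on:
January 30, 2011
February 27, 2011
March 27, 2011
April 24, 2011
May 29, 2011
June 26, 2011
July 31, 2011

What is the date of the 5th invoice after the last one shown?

December 25, 2011

All Sundays; the gaps (28, 28, 28, 35, 28, 35) vary with month length.
This is the last Sunday of each month.
Last Sunday of August 2011: August 28, 2011.
September 2011 ends with Sunday September 25, 2011.
October 2011 ends with Sunday October 30, 2011.
Last Sunday of November 2011: November 27, 2011.
Last Sunday of December 2011: December 25, 2011.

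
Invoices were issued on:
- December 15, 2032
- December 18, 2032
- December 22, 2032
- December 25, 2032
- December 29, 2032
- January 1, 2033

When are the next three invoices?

Every event lands on a Wednesday or Saturday (gaps cycle 3, 4, 3, 4, 3).
So the schedule is: every Wednesday and Saturday.
The following Wednesday is January 5, 2033.
The following Saturday is January 8, 2033.
Next Wednesday: January 12, 2033.

January 5, 2033; January 8, 2033; January 12, 2033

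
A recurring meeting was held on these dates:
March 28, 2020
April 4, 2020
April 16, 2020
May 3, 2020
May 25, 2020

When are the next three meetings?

Intervals are 7, 12, 17, 22 days — an arithmetic progression with common difference 5.
Next gap: 27 days. May 25, 2020 + 27 days = June 21, 2020.
Next gap: 32 days. June 21, 2020 + 32 days = July 23, 2020.
Next gap: 37 days. July 23, 2020 + 37 days = August 29, 2020.

June 21, 2020; July 23, 2020; August 29, 2020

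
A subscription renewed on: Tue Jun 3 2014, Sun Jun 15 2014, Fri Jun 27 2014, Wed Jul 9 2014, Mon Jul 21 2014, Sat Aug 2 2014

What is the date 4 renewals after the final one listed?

Every event comes 12 days after the last (12, 12, 12, 12, 12).
Sat Aug 2 2014 + 12 days = Thu Aug 14 2014.
Thu Aug 14 2014 + 12 days = Tue Aug 26 2014.
Tue Aug 26 2014 + 12 days = Sun Sep 7 2014.
Sun Sep 7 2014 + 12 days = Fri Sep 19 2014.

Fri Sep 19 2014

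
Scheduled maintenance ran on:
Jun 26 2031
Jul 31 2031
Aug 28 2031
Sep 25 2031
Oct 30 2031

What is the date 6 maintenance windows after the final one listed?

Apr 29 2032

Every date is a Thursday; gaps 35, 28, 28, 35 days.
Each is the last Thursday of its month (at least one falls on the 29th or later, ruling out '4th Thursday').
Last Thursday of November 2031: Nov 27 2031.
December 2031 ends with Thursday Dec 25 2031.
January 2032 ends with Thursday Jan 29 2032.
February 2032 ends with Thursday Feb 26 2032.
Last Thursday of March 2032: Mar 25 2032.
Last Thursday of April 2032: Apr 29 2032.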